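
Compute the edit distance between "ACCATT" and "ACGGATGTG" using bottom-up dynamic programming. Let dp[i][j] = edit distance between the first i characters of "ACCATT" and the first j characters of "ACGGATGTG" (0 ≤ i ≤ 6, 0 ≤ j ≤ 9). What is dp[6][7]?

3

   ''  A  C  G  G  A  T  G  T  G
''  0  1  2  3  4  5  6  7  8  9
 A  1  0  1  2  3  4  5  6  7  8
 C  2  1  0  1  2  3  4  5  6  7
 C  3  2  1  1  2  3  4  5  6  7
 A  4  3  2  2  2  2  3  4  5  6
 T  5  4  3  3  3  3  2  3  4  5
 T  6  5  4  4  4  4  3  3  3  4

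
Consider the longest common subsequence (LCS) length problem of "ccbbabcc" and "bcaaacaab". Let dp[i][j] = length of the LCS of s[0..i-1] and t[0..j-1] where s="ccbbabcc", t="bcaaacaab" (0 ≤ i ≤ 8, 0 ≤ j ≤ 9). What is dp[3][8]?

2

   ''  b  c  a  a  a  c  a  a  b
''  0  0  0  0  0  0  0  0  0  0
 c  0  0  1  1  1  1  1  1  1  1
 c  0  0  1  1  1  1  2  2  2  2
 b  0  1  1  1  1  1  2  2  2  3
 b  0  1  1  1  1  1  2  2  2  3
 a  0  1  1  2  2  2  2  3  3  3
 b  0  1  1  2  2  2  2  3  3  4
 c  0  1  2  2  2  2  3  3  3  4
 c  0  1  2  2  2  2  3  3  3  4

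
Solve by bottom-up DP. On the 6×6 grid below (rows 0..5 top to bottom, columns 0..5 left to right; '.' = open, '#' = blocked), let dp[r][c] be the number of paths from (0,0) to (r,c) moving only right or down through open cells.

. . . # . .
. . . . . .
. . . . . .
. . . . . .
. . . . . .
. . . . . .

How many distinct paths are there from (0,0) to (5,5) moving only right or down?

r\c   0   1   2   3   4   5
  0   1   1   1   0   0   0
  1   1   2   3   3   3   3
  2   1   3   6   9  12  15
  3   1   4  10  19  31  46
  4   1   5  15  34  65 111
  5   1   6  21  55 120 231

231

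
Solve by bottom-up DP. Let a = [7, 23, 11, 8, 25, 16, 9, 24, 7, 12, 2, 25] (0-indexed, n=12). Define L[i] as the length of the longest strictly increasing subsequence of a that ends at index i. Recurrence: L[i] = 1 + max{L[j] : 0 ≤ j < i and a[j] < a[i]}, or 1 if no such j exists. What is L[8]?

1

   i    0    1    2    3    4    5    6    7    8    9   10   11
a[i]    7   23   11    8   25   16    9   24    7   12    2   25
L[i]    1    2    2    2    3    3    3    4    1    4    1    5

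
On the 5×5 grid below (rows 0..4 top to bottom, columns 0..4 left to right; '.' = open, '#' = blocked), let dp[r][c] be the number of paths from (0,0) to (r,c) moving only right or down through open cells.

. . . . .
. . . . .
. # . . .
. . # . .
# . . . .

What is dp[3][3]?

7

r\c   0   1   2   3   4
  0   1   1   1   1   1
  1   1   2   3   4   5
  2   1   0   3   7  12
  3   1   1   0   7  19
  4   0   1   1   8  27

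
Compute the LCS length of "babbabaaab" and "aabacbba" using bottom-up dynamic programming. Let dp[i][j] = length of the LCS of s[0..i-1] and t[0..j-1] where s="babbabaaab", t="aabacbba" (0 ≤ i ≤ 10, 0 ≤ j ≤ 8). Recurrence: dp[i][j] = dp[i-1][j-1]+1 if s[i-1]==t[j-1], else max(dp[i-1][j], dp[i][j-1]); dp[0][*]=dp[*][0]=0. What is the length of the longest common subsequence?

5

   ''  a  a  b  a  c  b  b  a
''  0  0  0  0  0  0  0  0  0
 b  0  0  0  1  1  1  1  1  1
 a  0  1  1  1  2  2  2  2  2
 b  0  1  1  2  2  2  3  3  3
 b  0  1  1  2  2  2  3  4  4
 a  0  1  2  2  3  3  3  4  5
 b  0  1  2  3  3  3  4  4  5
 a  0  1  2  3  4  4  4  4  5
 a  0  1  2  3  4  4  4  4  5
 a  0  1  2  3  4  4  4  4  5
 b  0  1  2  3  4  4  5  5  5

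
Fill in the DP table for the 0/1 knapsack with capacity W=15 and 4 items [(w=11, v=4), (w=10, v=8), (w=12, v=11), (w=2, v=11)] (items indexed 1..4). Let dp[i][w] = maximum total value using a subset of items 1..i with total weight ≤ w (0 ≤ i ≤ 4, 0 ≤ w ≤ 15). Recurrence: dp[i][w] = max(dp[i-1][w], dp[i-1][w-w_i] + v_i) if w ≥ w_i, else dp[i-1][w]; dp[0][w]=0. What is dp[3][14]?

11

i\w   0   1   2   3   4   5   6   7   8   9  10  11  12  13  14  15
  0   0   0   0   0   0   0   0   0   0   0   0   0   0   0   0   0
  1   0   0   0   0   0   0   0   0   0   0   0   4   4   4   4   4
  2   0   0   0   0   0   0   0   0   0   0   8   8   8   8   8   8
  3   0   0   0   0   0   0   0   0   0   0   8   8  11  11  11  11
  4   0   0  11  11  11  11  11  11  11  11  11  11  19  19  22  22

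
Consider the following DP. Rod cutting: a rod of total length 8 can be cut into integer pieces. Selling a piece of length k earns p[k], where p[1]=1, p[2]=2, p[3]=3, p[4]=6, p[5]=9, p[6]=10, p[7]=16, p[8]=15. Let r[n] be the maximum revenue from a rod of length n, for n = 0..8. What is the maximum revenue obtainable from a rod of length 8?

   n    0    1    2    3    4    5    6    7    8
r[n]    0    1    2    3    6    9   10   16   17

17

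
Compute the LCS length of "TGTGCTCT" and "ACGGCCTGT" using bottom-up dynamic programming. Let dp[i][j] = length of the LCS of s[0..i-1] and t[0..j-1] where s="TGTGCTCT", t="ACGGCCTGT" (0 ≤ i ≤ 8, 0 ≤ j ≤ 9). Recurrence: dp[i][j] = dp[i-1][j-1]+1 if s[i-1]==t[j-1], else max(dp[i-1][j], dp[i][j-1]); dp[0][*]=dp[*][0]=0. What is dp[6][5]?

   ''  A  C  G  G  C  C  T  G  T
''  0  0  0  0  0  0  0  0  0  0
 T  0  0  0  0  0  0  0  1  1  1
 G  0  0  0  1  1  1  1  1  2  2
 T  0  0  0  1  1  1  1  2  2  3
 G  0  0  0  1  2  2  2  2  3  3
 C  0  0  1  1  2  3  3  3  3  3
 T  0  0  1  1  2  3  3  4  4  4
 C  0  0  1  1  2  3  4  4  4  4
 T  0  0  1  1  2  3  4  5  5  5

3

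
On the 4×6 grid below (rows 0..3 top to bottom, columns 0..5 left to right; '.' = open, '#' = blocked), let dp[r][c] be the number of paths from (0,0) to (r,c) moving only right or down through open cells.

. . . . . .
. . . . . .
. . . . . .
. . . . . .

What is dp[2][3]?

10

r\c   0   1   2   3   4   5
  0   1   1   1   1   1   1
  1   1   2   3   4   5   6
  2   1   3   6  10  15  21
  3   1   4  10  20  35  56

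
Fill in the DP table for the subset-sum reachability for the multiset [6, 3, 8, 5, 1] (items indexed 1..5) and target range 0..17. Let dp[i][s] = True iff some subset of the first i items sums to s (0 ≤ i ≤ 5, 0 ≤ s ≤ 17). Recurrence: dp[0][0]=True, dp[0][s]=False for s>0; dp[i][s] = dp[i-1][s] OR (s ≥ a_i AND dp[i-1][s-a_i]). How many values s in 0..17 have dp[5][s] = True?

17

i\s   0   1   2   3   4   5   6   7   8   9  10  11  12  13  14  15  16  17
  0   T   F   F   F   F   F   F   F   F   F   F   F   F   F   F   F   F   F
  1   T   F   F   F   F   F   T   F   F   F   F   F   F   F   F   F   F   F
  2   T   F   F   T   F   F   T   F   F   T   F   F   F   F   F   F   F   F
  3   T   F   F   T   F   F   T   F   T   T   F   T   F   F   T   F   F   T
  4   T   F   F   T   F   T   T   F   T   T   F   T   F   T   T   F   T   T
  5   T   T   F   T   T   T   T   T   T   T   T   T   T   T   T   T   T   T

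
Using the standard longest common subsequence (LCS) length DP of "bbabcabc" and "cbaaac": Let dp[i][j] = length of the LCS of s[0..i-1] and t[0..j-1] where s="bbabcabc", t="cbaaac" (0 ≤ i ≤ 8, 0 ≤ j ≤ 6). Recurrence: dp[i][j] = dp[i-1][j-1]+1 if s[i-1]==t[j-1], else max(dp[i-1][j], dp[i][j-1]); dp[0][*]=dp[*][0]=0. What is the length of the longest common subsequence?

   ''  c  b  a  a  a  c
''  0  0  0  0  0  0  0
 b  0  0  1  1  1  1  1
 b  0  0  1  1  1  1  1
 a  0  0  1  2  2  2  2
 b  0  0  1  2  2  2  2
 c  0  1  1  2  2  2  3
 a  0  1  1  2  3  3  3
 b  0  1  2  2  3  3  3
 c  0  1  2  2  3  3  4

4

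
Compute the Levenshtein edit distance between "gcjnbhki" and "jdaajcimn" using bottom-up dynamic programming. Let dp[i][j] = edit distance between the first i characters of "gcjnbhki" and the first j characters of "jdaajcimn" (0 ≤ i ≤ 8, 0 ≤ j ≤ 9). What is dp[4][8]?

7

   ''  j  d  a  a  j  c  i  m  n
''  0  1  2  3  4  5  6  7  8  9
 g  1  1  2  3  4  5  6  7  8  9
 c  2  2  2  3  4  5  5  6  7  8
 j  3  2  3  3  4  4  5  6  7  8
 n  4  3  3  4  4  5  5  6  7  7
 b  5  4  4  4  5  5  6  6  7  8
 h  6  5  5  5  5  6  6  7  7  8
 k  7  6  6  6  6  6  7  7  8  8
 i  8  7  7  7  7  7  7  7  8  9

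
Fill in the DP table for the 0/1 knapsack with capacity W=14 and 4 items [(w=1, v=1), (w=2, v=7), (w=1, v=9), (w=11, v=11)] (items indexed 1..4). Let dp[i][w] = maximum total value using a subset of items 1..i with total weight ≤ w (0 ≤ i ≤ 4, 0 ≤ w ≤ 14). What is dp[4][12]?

i\w   0   1   2   3   4   5   6   7   8   9  10  11  12  13  14
  0   0   0   0   0   0   0   0   0   0   0   0   0   0   0   0
  1   0   1   1   1   1   1   1   1   1   1   1   1   1   1   1
  2   0   1   7   8   8   8   8   8   8   8   8   8   8   8   8
  3   0   9  10  16  17  17  17  17  17  17  17  17  17  17  17
  4   0   9  10  16  17  17  17  17  17  17  17  17  20  21  27

20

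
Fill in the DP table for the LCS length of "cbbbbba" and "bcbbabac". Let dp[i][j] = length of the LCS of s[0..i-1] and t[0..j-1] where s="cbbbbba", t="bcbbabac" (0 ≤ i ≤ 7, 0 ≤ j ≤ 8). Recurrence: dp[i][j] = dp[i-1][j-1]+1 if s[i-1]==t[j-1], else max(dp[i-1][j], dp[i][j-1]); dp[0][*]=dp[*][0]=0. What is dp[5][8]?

   ''  b  c  b  b  a  b  a  c
''  0  0  0  0  0  0  0  0  0
 c  0  0  1  1  1  1  1  1  1
 b  0  1  1  2  2  2  2  2  2
 b  0  1  1  2  3  3  3  3  3
 b  0  1  1  2  3  3  4  4  4
 b  0  1  1  2  3  3  4  4  4
 b  0  1  1  2  3  3  4  4  4
 a  0  1  1  2  3  4  4  5  5

4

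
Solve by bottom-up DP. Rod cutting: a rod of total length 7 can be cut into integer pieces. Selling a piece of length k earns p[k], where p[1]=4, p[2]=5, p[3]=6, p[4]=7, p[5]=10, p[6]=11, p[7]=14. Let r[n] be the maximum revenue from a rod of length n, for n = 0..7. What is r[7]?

28

   n    0    1    2    3    4    5    6    7
r[n]    0    4    8   12   16   20   24   28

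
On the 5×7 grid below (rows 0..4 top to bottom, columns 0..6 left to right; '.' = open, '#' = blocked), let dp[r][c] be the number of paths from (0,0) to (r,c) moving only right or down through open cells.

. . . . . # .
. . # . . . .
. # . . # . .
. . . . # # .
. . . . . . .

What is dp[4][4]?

r\c   0   1   2   3   4   5   6
  0   1   1   1   1   1   0   0
  1   1   2   0   1   2   2   2
  2   1   0   0   1   0   2   4
  3   1   1   1   2   0   0   4
  4   1   2   3   5   5   5   9

5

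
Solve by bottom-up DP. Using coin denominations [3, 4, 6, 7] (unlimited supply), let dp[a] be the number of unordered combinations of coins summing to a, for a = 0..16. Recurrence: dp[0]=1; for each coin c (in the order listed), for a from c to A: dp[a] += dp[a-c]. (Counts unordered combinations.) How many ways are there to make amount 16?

after  coin     0     1     2     3     4     5     6     7     8     9    10    11    12    13    14    15    16
          3     1     0     0     1     0     0     1     0     0     1     0     0     1     0     0     1     0
          4     1     0     0     1     1     0     1     1     1     1     1     1     2     1     1     2     2
          6     1     0     0     1     1     0     2     1     1     2     2     1     4     2     2     4     4
          7     1     0     0     1     1     0     2     2     1     2     3     2     4     4     4     5     6

6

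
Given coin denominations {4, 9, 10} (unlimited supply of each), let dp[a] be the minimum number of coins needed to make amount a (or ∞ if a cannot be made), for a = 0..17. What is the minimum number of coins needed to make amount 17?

3

 a  0  1  2  3  4  5  6  7  8  9 10 11 12 13 14 15 16 17
dp  0  -  -  -  1  -  -  -  2  1  1  -  3  2  2  -  4  3
(- denotes ∞ / unreachable)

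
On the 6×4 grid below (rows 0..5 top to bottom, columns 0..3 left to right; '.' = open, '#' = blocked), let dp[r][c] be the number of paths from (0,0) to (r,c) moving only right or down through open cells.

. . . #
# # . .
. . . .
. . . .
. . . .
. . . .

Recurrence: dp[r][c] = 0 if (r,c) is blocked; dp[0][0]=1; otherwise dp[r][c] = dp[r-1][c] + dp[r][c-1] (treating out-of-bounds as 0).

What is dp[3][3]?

r\c   0   1   2   3
  0   1   1   1   0
  1   0   0   1   1
  2   0   0   1   2
  3   0   0   1   3
  4   0   0   1   4
  5   0   0   1   5

3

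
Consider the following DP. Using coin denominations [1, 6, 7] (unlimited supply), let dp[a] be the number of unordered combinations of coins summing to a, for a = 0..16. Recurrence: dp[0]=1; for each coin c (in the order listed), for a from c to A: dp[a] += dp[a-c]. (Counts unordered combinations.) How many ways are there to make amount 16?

6

after  coin     0     1     2     3     4     5     6     7     8     9    10    11    12    13    14    15    16
          1     1     1     1     1     1     1     1     1     1     1     1     1     1     1     1     1     1
          6     1     1     1     1     1     1     2     2     2     2     2     2     3     3     3     3     3
          7     1     1     1     1     1     1     2     3     3     3     3     3     4     5     6     6     6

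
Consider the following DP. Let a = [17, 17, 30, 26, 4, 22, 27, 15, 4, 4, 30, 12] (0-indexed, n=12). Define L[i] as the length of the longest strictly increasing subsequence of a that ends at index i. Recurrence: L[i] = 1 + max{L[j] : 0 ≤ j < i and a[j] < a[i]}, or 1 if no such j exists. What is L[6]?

   i    0    1    2    3    4    5    6    7    8    9   10   11
a[i]   17   17   30   26    4   22   27   15    4    4   30   12
L[i]    1    1    2    2    1    2    3    2    1    1    4    2

3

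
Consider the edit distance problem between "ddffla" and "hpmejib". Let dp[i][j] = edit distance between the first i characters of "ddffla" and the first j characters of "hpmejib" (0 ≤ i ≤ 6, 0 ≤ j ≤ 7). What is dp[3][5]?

   ''  h  p  m  e  j  i  b
''  0  1  2  3  4  5  6  7
 d  1  1  2  3  4  5  6  7
 d  2  2  2  3  4  5  6  7
 f  3  3  3  3  4  5  6  7
 f  4  4  4  4  4  5  6  7
 l  5  5  5  5  5  5  6  7
 a  6  6  6  6  6  6  6  7

5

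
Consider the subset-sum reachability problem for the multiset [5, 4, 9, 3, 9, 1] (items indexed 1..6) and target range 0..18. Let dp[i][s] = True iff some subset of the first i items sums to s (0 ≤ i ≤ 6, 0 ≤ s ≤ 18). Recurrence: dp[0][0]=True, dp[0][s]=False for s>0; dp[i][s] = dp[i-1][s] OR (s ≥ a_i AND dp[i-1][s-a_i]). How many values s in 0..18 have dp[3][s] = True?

i\s   0   1   2   3   4   5   6   7   8   9  10  11  12  13  14  15  16  17  18
  0   T   F   F   F   F   F   F   F   F   F   F   F   F   F   F   F   F   F   F
  1   T   F   F   F   F   T   F   F   F   F   F   F   F   F   F   F   F   F   F
  2   T   F   F   F   T   T   F   F   F   T   F   F   F   F   F   F   F   F   F
  3   T   F   F   F   T   T   F   F   F   T   F   F   F   T   T   F   F   F   T
  4   T   F   F   T   T   T   F   T   T   T   F   F   T   T   T   F   T   T   T
  5   T   F   F   T   T   T   F   T   T   T   F   F   T   T   T   F   T   T   T
  6   T   T   F   T   T   T   T   T   T   T   T   F   T   T   T   T   T   T   T

7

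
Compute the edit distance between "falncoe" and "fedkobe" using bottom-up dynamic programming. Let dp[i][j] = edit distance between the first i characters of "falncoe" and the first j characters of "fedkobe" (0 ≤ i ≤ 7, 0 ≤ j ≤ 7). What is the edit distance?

5

   ''  f  e  d  k  o  b  e
''  0  1  2  3  4  5  6  7
 f  1  0  1  2  3  4  5  6
 a  2  1  1  2  3  4  5  6
 l  3  2  2  2  3  4  5  6
 n  4  3  3  3  3  4  5  6
 c  5  4  4  4  4  4  5  6
 o  6  5  5  5  5  4  5  6
 e  7  6  5  6  6  5  5  5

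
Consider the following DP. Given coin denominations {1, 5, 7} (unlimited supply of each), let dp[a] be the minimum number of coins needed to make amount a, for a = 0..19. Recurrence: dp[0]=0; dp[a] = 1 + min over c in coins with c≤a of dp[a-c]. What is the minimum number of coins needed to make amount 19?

3

 a  0  1  2  3  4  5  6  7  8  9 10 11 12 13 14 15 16 17 18 19
dp  0  1  2  3  4  1  2  1  2  3  2  3  2  3  2  3  4  3  4  3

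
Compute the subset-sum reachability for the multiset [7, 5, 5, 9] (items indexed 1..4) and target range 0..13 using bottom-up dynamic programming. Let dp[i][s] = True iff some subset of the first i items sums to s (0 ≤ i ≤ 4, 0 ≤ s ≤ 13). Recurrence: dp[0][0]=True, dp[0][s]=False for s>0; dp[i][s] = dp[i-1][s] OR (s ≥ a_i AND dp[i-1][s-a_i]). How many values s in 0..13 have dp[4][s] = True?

6

i\s   0   1   2   3   4   5   6   7   8   9  10  11  12  13
  0   T   F   F   F   F   F   F   F   F   F   F   F   F   F
  1   T   F   F   F   F   F   F   T   F   F   F   F   F   F
  2   T   F   F   F   F   T   F   T   F   F   F   F   T   F
  3   T   F   F   F   F   T   F   T   F   F   T   F   T   F
  4   T   F   F   F   F   T   F   T   F   T   T   F   T   F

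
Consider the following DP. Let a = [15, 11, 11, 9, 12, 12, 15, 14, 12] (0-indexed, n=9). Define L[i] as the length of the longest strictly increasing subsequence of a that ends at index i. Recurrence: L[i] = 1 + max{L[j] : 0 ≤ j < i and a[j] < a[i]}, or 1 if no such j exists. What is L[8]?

   i    0    1    2    3    4    5    6    7    8
a[i]   15   11   11    9   12   12   15   14   12
L[i]    1    1    1    1    2    2    3    3    2

2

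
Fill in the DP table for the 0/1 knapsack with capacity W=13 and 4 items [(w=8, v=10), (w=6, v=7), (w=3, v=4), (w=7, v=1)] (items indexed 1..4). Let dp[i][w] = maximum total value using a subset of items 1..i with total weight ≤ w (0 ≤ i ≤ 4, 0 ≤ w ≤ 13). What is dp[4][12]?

14

i\w   0   1   2   3   4   5   6   7   8   9  10  11  12  13
  0   0   0   0   0   0   0   0   0   0   0   0   0   0   0
  1   0   0   0   0   0   0   0   0  10  10  10  10  10  10
  2   0   0   0   0   0   0   7   7  10  10  10  10  10  10
  3   0   0   0   4   4   4   7   7  10  11  11  14  14  14
  4   0   0   0   4   4   4   7   7  10  11  11  14  14  14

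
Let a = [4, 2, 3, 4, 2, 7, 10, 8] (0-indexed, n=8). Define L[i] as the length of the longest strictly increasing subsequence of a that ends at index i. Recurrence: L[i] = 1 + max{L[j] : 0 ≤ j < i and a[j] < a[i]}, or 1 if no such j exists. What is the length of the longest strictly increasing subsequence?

5

   i    0    1    2    3    4    5    6    7
a[i]    4    2    3    4    2    7   10    8
L[i]    1    1    2    3    1    4    5    5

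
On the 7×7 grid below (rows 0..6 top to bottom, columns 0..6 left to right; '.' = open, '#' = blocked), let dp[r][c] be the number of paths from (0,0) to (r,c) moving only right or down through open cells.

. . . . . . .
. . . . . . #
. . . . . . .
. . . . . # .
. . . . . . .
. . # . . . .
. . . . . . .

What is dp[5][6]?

266

r\c   0   1   2   3   4   5   6
  0   1   1   1   1   1   1   1
  1   1   2   3   4   5   6   0
  2   1   3   6  10  15  21  21
  3   1   4  10  20  35   0  21
  4   1   5  15  35  70  70  91
  5   1   6   0  35 105 175 266
  6   1   7   7  42 147 322 588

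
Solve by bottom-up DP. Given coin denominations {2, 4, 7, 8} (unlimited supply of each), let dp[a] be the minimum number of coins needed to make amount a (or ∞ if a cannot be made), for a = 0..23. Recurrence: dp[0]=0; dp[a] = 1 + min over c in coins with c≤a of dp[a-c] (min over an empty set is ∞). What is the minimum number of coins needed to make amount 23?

3

 a  0  1  2  3  4  5  6  7  8  9 10 11 12 13 14 15 16 17 18 19 20 21 22 23
dp  0  -  1  -  1  -  2  1  1  2  2  2  2  3  2  2  2  3  3  3  3  3  3  3
(- denotes ∞ / unreachable)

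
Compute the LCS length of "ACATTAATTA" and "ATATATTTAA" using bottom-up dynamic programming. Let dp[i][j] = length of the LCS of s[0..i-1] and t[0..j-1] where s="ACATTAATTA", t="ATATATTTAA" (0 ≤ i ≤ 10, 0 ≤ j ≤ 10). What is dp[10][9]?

7

   ''  A  T  A  T  A  T  T  T  A  A
''  0  0  0  0  0  0  0  0  0  0  0
 A  0  1  1  1  1  1  1  1  1  1  1
 C  0  1  1  1  1  1  1  1  1  1  1
 A  0  1  1  2  2  2  2  2  2  2  2
 T  0  1  2  2  3  3  3  3  3  3  3
 T  0  1  2  2  3  3  4  4  4  4  4
 A  0  1  2  3  3  4  4  4  4  5  5
 A  0  1  2  3  3  4  4  4  4  5  6
 T  0  1  2  3  4  4  5  5  5  5  6
 T  0  1  2  3  4  4  5  6  6  6  6
 A  0  1  2  3  4  5  5  6  6  7  7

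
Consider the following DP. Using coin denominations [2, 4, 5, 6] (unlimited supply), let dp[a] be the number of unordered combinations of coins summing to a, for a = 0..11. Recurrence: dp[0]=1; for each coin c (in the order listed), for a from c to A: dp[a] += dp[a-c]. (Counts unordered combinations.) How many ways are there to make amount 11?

3

after  coin     0     1     2     3     4     5     6     7     8     9    10    11
          2     1     0     1     0     1     0     1     0     1     0     1     0
          4     1     0     1     0     2     0     2     0     3     0     3     0
          5     1     0     1     0     2     1     2     1     3     2     4     2
          6     1     0     1     0     2     1     3     1     4     2     6     3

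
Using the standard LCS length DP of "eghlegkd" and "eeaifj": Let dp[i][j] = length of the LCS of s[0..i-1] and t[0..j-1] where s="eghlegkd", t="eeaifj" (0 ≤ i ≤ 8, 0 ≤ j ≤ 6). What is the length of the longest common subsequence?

2

   ''  e  e  a  i  f  j
''  0  0  0  0  0  0  0
 e  0  1  1  1  1  1  1
 g  0  1  1  1  1  1  1
 h  0  1  1  1  1  1  1
 l  0  1  1  1  1  1  1
 e  0  1  2  2  2  2  2
 g  0  1  2  2  2  2  2
 k  0  1  2  2  2  2  2
 d  0  1  2  2  2  2  2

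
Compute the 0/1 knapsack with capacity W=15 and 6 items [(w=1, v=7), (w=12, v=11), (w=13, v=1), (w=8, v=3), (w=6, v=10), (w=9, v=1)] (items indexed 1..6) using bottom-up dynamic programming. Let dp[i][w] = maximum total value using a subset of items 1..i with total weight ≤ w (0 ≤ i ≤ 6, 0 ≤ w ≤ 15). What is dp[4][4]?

i\w   0   1   2   3   4   5   6   7   8   9  10  11  12  13  14  15
  0   0   0   0   0   0   0   0   0   0   0   0   0   0   0   0   0
  1   0   7   7   7   7   7   7   7   7   7   7   7   7   7   7   7
  2   0   7   7   7   7   7   7   7   7   7   7   7  11  18  18  18
  3   0   7   7   7   7   7   7   7   7   7   7   7  11  18  18  18
  4   0   7   7   7   7   7   7   7   7  10  10  10  11  18  18  18
  5   0   7   7   7   7   7  10  17  17  17  17  17  17  18  18  20
  6   0   7   7   7   7   7  10  17  17  17  17  17  17  18  18  20

7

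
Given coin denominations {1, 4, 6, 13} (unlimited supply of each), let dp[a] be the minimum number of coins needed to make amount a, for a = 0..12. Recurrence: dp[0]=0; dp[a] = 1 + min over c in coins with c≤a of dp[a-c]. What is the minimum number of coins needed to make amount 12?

2

 a  0  1  2  3  4  5  6  7  8  9 10 11 12
dp  0  1  2  3  1  2  1  2  2  3  2  3  2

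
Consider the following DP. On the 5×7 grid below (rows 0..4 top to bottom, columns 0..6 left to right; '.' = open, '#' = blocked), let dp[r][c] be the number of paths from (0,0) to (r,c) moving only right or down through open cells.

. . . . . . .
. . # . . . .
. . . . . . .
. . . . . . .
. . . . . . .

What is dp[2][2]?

r\c   0   1   2   3   4   5   6
  0   1   1   1   1   1   1   1
  1   1   2   0   1   2   3   4
  2   1   3   3   4   6   9  13
  3   1   4   7  11  17  26  39
  4   1   5  12  23  40  66 105

3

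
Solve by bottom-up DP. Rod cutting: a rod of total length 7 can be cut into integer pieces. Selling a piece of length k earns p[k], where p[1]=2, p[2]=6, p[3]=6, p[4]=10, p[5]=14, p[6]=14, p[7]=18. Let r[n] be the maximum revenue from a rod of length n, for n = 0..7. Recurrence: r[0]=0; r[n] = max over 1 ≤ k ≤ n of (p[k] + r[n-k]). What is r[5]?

   n    0    1    2    3    4    5    6    7
r[n]    0    2    6    8   12   14   18   20

14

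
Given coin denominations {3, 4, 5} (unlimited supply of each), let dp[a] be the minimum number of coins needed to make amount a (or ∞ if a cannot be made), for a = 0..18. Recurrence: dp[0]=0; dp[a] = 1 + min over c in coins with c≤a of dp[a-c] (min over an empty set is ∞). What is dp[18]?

4

 a  0  1  2  3  4  5  6  7  8  9 10 11 12 13 14 15 16 17 18
dp  0  -  -  1  1  1  2  2  2  2  2  3  3  3  3  3  4  4  4
(- denotes ∞ / unreachable)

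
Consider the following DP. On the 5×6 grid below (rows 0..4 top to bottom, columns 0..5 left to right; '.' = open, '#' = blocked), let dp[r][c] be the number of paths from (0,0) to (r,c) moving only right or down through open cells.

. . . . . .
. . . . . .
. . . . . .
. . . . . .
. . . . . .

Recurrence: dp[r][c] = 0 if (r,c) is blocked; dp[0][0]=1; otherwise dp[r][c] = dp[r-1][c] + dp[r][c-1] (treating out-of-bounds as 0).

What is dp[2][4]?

15

r\c   0   1   2   3   4   5
  0   1   1   1   1   1   1
  1   1   2   3   4   5   6
  2   1   3   6  10  15  21
  3   1   4  10  20  35  56
  4   1   5  15  35  70 126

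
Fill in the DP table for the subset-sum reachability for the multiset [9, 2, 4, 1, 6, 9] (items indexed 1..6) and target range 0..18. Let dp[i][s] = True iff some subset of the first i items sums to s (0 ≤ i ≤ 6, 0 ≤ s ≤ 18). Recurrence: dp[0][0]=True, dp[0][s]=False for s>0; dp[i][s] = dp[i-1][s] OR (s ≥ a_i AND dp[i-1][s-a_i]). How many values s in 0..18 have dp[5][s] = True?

i\s   0   1   2   3   4   5   6   7   8   9  10  11  12  13  14  15  16  17  18
  0   T   F   F   F   F   F   F   F   F   F   F   F   F   F   F   F   F   F   F
  1   T   F   F   F   F   F   F   F   F   T   F   F   F   F   F   F   F   F   F
  2   T   F   T   F   F   F   F   F   F   T   F   T   F   F   F   F   F   F   F
  3   T   F   T   F   T   F   T   F   F   T   F   T   F   T   F   T   F   F   F
  4   T   T   T   T   T   T   T   T   F   T   T   T   T   T   T   T   T   F   F
  5   T   T   T   T   T   T   T   T   T   T   T   T   T   T   T   T   T   T   T
  6   T   T   T   T   T   T   T   T   T   T   T   T   T   T   T   T   T   T   T

19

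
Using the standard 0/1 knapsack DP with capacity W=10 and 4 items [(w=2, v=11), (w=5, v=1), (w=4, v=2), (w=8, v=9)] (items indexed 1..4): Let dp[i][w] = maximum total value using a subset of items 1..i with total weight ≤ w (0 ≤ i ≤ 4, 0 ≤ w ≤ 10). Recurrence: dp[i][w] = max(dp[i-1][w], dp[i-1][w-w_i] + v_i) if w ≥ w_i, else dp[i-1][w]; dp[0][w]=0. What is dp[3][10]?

13

i\w   0   1   2   3   4   5   6   7   8   9  10
  0   0   0   0   0   0   0   0   0   0   0   0
  1   0   0  11  11  11  11  11  11  11  11  11
  2   0   0  11  11  11  11  11  12  12  12  12
  3   0   0  11  11  11  11  13  13  13  13  13
  4   0   0  11  11  11  11  13  13  13  13  20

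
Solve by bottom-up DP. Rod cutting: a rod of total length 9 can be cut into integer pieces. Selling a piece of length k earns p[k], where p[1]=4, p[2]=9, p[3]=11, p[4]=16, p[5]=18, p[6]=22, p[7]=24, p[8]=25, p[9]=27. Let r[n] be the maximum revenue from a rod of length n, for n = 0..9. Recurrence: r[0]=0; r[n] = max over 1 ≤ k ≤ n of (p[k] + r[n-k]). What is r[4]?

18

   n    0    1    2    3    4    5    6    7    8    9
r[n]    0    4    9   13   18   22   27   31   36   40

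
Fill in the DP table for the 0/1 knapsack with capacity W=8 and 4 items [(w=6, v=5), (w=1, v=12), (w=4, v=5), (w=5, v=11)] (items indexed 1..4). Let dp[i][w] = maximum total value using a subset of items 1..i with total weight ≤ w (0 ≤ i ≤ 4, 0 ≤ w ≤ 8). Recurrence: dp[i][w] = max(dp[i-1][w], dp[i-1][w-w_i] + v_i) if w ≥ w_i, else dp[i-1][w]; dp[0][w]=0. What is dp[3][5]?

i\w   0   1   2   3   4   5   6   7   8
  0   0   0   0   0   0   0   0   0   0
  1   0   0   0   0   0   0   5   5   5
  2   0  12  12  12  12  12  12  17  17
  3   0  12  12  12  12  17  17  17  17
  4   0  12  12  12  12  17  23  23  23

17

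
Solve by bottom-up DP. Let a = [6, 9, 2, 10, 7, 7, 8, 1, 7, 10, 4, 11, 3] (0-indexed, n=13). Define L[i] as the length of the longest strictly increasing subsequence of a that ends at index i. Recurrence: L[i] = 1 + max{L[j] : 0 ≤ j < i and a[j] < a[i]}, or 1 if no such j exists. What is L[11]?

   i    0    1    2    3    4    5    6    7    8    9   10   11   12
a[i]    6    9    2   10    7    7    8    1    7   10    4   11    3
L[i]    1    2    1    3    2    2    3    1    2    4    2    5    2

5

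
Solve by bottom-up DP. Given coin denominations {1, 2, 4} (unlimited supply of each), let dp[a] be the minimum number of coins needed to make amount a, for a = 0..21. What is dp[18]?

5

 a  0  1  2  3  4  5  6  7  8  9 10 11 12 13 14 15 16 17 18 19 20 21
dp  0  1  1  2  1  2  2  3  2  3  3  4  3  4  4  5  4  5  5  6  5  6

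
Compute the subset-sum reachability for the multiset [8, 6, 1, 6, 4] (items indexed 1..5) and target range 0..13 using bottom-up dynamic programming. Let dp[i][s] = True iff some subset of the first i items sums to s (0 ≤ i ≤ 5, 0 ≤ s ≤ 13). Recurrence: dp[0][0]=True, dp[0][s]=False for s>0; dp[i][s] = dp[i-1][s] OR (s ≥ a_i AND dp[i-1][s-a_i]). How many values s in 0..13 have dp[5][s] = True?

12

i\s   0   1   2   3   4   5   6   7   8   9  10  11  12  13
  0   T   F   F   F   F   F   F   F   F   F   F   F   F   F
  1   T   F   F   F   F   F   F   F   T   F   F   F   F   F
  2   T   F   F   F   F   F   T   F   T   F   F   F   F   F
  3   T   T   F   F   F   F   T   T   T   T   F   F   F   F
  4   T   T   F   F   F   F   T   T   T   T   F   F   T   T
  5   T   T   F   F   T   T   T   T   T   T   T   T   T   T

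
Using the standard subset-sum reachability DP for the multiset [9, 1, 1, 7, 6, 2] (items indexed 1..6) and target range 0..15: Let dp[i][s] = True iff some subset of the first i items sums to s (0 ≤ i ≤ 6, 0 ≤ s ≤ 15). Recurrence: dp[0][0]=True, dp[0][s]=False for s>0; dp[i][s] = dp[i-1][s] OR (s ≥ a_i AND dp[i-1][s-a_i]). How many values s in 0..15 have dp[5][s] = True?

i\s   0   1   2   3   4   5   6   7   8   9  10  11  12  13  14  15
  0   T   F   F   F   F   F   F   F   F   F   F   F   F   F   F   F
  1   T   F   F   F   F   F   F   F   F   T   F   F   F   F   F   F
  2   T   T   F   F   F   F   F   F   F   T   T   F   F   F   F   F
  3   T   T   T   F   F   F   F   F   F   T   T   T   F   F   F   F
  4   T   T   T   F   F   F   F   T   T   T   T   T   F   F   F   F
  5   T   T   T   F   F   F   T   T   T   T   T   T   F   T   T   T
  6   T   T   T   T   T   F   T   T   T   T   T   T   T   T   T   T

12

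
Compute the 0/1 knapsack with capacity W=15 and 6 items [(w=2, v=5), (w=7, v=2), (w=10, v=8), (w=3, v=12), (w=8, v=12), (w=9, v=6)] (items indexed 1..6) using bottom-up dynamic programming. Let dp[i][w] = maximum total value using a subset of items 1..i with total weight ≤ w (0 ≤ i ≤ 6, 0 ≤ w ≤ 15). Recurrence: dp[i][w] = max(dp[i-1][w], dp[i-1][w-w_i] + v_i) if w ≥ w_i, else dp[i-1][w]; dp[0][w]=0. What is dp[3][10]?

i\w   0   1   2   3   4   5   6   7   8   9  10  11  12  13  14  15
  0   0   0   0   0   0   0   0   0   0   0   0   0   0   0   0   0
  1   0   0   5   5   5   5   5   5   5   5   5   5   5   5   5   5
  2   0   0   5   5   5   5   5   5   5   7   7   7   7   7   7   7
  3   0   0   5   5   5   5   5   5   5   7   8   8  13  13  13  13
  4   0   0   5  12  12  17  17  17  17  17  17  17  19  20  20  25
  5   0   0   5  12  12  17  17  17  17  17  17  24  24  29  29  29
  6   0   0   5  12  12  17  17  17  17  17  17  24  24  29  29  29

8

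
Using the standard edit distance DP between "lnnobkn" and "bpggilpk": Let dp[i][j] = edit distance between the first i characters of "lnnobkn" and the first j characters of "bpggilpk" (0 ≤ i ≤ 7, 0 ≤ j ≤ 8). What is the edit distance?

8

   ''  b  p  g  g  i  l  p  k
''  0  1  2  3  4  5  6  7  8
 l  1  1  2  3  4  5  5  6  7
 n  2  2  2  3  4  5  6  6  7
 n  3  3  3  3  4  5  6  7  7
 o  4  4  4  4  4  5  6  7  8
 b  5  4  5  5  5  5  6  7  8
 k  6  5  5  6  6  6  6  7  7
 n  7  6  6  6  7  7  7  7  8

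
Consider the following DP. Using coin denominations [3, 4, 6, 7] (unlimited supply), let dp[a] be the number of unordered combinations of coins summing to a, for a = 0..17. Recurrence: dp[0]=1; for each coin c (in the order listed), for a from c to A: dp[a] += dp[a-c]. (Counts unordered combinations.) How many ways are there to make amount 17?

after  coin     0     1     2     3     4     5     6     7     8     9    10    11    12    13    14    15    16    17
          3     1     0     0     1     0     0     1     0     0     1     0     0     1     0     0     1     0     0
          4     1     0     0     1     1     0     1     1     1     1     1     1     2     1     1     2     2     1
          6     1     0     0     1     1     0     2     1     1     2     2     1     4     2     2     4     4     2
          7     1     0     0     1     1     0     2     2     1     2     3     2     4     4     4     5     6     5

5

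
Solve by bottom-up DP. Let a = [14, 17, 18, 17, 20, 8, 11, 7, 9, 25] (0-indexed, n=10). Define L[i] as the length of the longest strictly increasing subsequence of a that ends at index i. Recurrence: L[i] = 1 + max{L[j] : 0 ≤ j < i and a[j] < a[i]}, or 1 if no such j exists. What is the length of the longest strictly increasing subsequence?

5

   i    0    1    2    3    4    5    6    7    8    9
a[i]   14   17   18   17   20    8   11    7    9   25
L[i]    1    2    3    2    4    1    2    1    2    5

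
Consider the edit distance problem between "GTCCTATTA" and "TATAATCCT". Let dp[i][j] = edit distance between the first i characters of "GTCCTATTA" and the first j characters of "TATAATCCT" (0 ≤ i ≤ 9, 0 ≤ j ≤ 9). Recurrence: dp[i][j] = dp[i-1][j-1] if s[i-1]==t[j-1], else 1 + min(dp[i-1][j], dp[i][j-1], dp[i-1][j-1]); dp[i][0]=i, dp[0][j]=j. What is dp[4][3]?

3

   ''  T  A  T  A  A  T  C  C  T
''  0  1  2  3  4  5  6  7  8  9
 G  1  1  2  3  4  5  6  7  8  9
 T  2  1  2  2  3  4  5  6  7  8
 C  3  2  2  3  3  4  5  5  6  7
 C  4  3  3  3  4  4  5  5  5  6
 T  5  4  4  3  4  5  4  5  6  5
 A  6  5  4  4  3  4  5  5  6  6
 T  7  6  5  4  4  4  4  5  6  6
 T  8  7  6  5  5  5  4  5  6  6
 A  9  8  7  6  5  5  5  5  6  7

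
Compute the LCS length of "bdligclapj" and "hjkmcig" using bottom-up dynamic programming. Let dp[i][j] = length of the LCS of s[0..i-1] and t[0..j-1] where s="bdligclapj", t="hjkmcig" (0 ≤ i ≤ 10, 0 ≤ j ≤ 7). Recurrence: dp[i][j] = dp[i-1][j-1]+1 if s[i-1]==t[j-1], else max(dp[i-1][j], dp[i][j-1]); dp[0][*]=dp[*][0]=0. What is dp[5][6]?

1

   ''  h  j  k  m  c  i  g
''  0  0  0  0  0  0  0  0
 b  0  0  0  0  0  0  0  0
 d  0  0  0  0  0  0  0  0
 l  0  0  0  0  0  0  0  0
 i  0  0  0  0  0  0  1  1
 g  0  0  0  0  0  0  1  2
 c  0  0  0  0  0  1  1  2
 l  0  0  0  0  0  1  1  2
 a  0  0  0  0  0  1  1  2
 p  0  0  0  0  0  1  1  2
 j  0  0  1  1  1  1  1  2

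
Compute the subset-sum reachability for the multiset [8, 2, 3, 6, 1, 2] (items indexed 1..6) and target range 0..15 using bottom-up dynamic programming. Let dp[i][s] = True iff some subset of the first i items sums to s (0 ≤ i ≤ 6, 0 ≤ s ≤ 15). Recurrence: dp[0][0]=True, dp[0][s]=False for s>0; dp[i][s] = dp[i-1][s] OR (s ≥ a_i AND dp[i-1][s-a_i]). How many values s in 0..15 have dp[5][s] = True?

i\s   0   1   2   3   4   5   6   7   8   9  10  11  12  13  14  15
  0   T   F   F   F   F   F   F   F   F   F   F   F   F   F   F   F
  1   T   F   F   F   F   F   F   F   T   F   F   F   F   F   F   F
  2   T   F   T   F   F   F   F   F   T   F   T   F   F   F   F   F
  3   T   F   T   T   F   T   F   F   T   F   T   T   F   T   F   F
  4   T   F   T   T   F   T   T   F   T   T   T   T   F   T   T   F
  5   T   T   T   T   T   T   T   T   T   T   T   T   T   T   T   T
  6   T   T   T   T   T   T   T   T   T   T   T   T   T   T   T   T

16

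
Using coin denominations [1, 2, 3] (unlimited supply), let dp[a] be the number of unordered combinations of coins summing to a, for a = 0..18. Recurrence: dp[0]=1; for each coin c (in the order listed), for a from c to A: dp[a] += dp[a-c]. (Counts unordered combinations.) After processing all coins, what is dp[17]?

after  coin     0     1     2     3     4     5     6     7     8     9    10    11    12    13    14    15    16    17    18
          1     1     1     1     1     1     1     1     1     1     1     1     1     1     1     1     1     1     1     1
          2     1     1     2     2     3     3     4     4     5     5     6     6     7     7     8     8     9     9    10
          3     1     1     2     3     4     5     7     8    10    12    14    16    19    21    24    27    30    33    37

33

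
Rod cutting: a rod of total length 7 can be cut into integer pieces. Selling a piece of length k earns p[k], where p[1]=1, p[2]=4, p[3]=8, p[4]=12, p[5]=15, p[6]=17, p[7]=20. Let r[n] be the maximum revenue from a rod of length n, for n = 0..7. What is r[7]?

20

   n    0    1    2    3    4    5    6    7
r[n]    0    1    4    8   12   15   17   20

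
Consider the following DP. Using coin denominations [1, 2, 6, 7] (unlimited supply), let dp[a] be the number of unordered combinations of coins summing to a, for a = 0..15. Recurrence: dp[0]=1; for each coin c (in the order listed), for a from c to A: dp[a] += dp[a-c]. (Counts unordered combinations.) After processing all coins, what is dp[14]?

21

after  coin     0     1     2     3     4     5     6     7     8     9    10    11    12    13    14    15
          1     1     1     1     1     1     1     1     1     1     1     1     1     1     1     1     1
          2     1     1     2     2     3     3     4     4     5     5     6     6     7     7     8     8
          6     1     1     2     2     3     3     5     5     7     7     9     9    12    12    15    15
          7     1     1     2     2     3     3     5     6     8     9    11    12    15    17    21    23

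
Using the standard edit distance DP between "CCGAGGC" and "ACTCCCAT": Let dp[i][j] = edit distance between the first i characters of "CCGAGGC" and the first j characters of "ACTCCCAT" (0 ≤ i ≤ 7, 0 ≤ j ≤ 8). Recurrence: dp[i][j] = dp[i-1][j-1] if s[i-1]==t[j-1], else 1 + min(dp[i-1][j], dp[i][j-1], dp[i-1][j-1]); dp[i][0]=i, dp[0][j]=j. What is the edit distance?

7

   ''  A  C  T  C  C  C  A  T
''  0  1  2  3  4  5  6  7  8
 C  1  1  1  2  3  4  5  6  7
 C  2  2  1  2  2  3  4  5  6
 G  3  3  2  2  3  3  4  5  6
 A  4  3  3  3  3  4  4  4  5
 G  5  4  4  4  4  4  5  5  5
 G  6  5  5  5  5  5  5  6  6
 C  7  6  5  6  5  5  5  6  7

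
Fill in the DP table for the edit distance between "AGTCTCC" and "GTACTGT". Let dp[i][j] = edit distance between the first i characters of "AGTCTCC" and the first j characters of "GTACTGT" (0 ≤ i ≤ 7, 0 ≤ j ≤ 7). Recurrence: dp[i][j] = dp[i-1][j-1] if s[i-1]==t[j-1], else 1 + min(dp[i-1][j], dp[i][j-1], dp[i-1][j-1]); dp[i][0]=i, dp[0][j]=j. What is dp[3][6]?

   ''  G  T  A  C  T  G  T
''  0  1  2  3  4  5  6  7
 A  1  1  2  2  3  4  5  6
 G  2  1  2  3  3  4  4  5
 T  3  2  1  2  3  3  4  4
 C  4  3  2  2  2  3  4  5
 T  5  4  3  3  3  2  3  4
 C  6  5  4  4  3  3  3  4
 C  7  6  5  5  4  4  4  4

4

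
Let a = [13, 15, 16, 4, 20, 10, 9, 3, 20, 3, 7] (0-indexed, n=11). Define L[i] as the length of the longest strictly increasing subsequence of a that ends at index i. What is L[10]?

   i    0    1    2    3    4    5    6    7    8    9   10
a[i]   13   15   16    4   20   10    9    3   20    3    7
L[i]    1    2    3    1    4    2    2    1    4    1    2

2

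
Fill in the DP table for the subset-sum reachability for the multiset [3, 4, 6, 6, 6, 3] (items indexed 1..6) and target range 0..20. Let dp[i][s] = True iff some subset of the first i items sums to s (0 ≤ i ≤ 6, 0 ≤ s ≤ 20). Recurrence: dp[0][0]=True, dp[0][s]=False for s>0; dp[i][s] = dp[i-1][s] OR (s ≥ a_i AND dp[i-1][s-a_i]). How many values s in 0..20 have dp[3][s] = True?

i\s   0   1   2   3   4   5   6   7   8   9  10  11  12  13  14  15  16  17  18  19  20
  0   T   F   F   F   F   F   F   F   F   F   F   F   F   F   F   F   F   F   F   F   F
  1   T   F   F   T   F   F   F   F   F   F   F   F   F   F   F   F   F   F   F   F   F
  2   T   F   F   T   T   F   F   T   F   F   F   F   F   F   F   F   F   F   F   F   F
  3   T   F   F   T   T   F   T   T   F   T   T   F   F   T   F   F   F   F   F   F   F
  4   T   F   F   T   T   F   T   T   F   T   T   F   T   T   F   T   T   F   F   T   F
  5   T   F   F   T   T   F   T   T   F   T   T   F   T   T   F   T   T   F   T   T   F
  6   T   F   F   T   T   F   T   T   F   T   T   F   T   T   F   T   T   F   T   T   F

8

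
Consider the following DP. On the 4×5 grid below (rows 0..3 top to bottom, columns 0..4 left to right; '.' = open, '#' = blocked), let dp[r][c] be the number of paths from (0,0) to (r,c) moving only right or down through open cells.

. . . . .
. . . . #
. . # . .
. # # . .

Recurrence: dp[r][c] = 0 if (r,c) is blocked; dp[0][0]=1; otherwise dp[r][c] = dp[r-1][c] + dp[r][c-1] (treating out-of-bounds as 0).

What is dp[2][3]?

r\c   0   1   2   3   4
  0   1   1   1   1   1
  1   1   2   3   4   0
  2   1   3   0   4   4
  3   1   0   0   4   8

4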